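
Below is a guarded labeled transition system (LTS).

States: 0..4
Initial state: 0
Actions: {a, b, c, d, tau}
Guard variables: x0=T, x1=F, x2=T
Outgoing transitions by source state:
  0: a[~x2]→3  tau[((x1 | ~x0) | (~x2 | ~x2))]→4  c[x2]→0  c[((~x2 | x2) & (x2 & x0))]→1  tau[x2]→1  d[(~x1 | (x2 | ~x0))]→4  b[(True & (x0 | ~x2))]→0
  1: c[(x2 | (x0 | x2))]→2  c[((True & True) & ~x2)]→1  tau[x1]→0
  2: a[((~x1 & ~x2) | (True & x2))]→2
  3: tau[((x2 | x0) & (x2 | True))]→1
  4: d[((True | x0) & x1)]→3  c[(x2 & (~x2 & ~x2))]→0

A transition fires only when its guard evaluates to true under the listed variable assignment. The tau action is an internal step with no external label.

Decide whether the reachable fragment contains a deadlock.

Answer: DEADLOCK at state 4

Analysis:
R = {0,1,2,4}
  0: b→0  c→0  c→1  d→4  tau→1  [5 out]
  1: c→2  [1 out]
  2: a→2  [1 out]
  4: ∅  [STUCK]
trace reaching 4: d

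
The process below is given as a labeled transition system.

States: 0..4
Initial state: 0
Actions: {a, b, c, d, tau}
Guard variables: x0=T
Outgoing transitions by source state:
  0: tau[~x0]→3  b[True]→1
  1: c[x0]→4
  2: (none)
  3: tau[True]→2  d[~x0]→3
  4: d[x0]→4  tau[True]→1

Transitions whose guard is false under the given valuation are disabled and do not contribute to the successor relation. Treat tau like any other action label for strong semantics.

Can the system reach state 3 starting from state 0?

Answer: UNREACHABLE

Working:
After dropping false guards: 5 live edges.
L0 = {0}
L1 = {1}  now seen {0,1}
L2 = {4}  now seen {0,1,4}
Reach set: {0,1,4}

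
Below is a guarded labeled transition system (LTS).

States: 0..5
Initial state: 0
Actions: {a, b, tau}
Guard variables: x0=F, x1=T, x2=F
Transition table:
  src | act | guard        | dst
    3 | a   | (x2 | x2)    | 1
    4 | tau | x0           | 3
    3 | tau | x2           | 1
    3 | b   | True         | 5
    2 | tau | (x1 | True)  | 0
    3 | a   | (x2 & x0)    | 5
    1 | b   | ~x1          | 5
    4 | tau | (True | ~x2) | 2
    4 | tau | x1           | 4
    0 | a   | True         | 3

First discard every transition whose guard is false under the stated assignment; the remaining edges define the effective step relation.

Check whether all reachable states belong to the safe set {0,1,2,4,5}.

Answer: INVARIANT VIOLATED at state 3

Analysis:
Inv-set: {0,1,2,4,5}
Reach set: {0,3,5}
  0: ✓
  3: outside
  5: ✓
reach 3 via a — violates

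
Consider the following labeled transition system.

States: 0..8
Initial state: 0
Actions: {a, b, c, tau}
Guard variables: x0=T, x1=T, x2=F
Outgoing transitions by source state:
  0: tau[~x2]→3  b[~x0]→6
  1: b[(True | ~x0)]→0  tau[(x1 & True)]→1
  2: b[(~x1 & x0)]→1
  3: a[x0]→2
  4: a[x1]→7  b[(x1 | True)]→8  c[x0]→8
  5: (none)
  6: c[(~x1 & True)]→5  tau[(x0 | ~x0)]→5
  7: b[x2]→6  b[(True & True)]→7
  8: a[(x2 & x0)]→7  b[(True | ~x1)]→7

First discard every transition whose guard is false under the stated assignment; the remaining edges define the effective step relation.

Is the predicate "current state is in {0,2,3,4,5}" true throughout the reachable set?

Answer: INVARIANT HOLDS

Trace:
Allowed set {0,2,3,4,5}
Reach set: {0,2,3}
  0: ok
  2: ok
  3: ok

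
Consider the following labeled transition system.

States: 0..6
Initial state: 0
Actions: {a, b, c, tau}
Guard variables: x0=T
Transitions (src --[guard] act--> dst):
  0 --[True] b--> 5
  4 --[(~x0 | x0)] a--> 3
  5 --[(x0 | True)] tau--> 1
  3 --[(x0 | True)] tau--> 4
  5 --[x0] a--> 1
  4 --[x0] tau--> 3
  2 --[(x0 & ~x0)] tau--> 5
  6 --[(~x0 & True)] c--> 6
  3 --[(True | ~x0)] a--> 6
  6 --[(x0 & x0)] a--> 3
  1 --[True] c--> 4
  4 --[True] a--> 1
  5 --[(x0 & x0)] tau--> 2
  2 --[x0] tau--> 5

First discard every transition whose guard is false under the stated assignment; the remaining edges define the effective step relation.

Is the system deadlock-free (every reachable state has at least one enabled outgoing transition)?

Answer: DEADLOCK-FREE

Trace:
Reachable = {0,1,2,3,4,5,6}
  0: b→5  [deg 1]
  1: c→4  [deg 1]
  2: tau→5  [deg 1]
  3: a→6  tau→4  [deg 2]
  4: a→1  a→3  tau→3  [deg 3]
  5: a→1  tau→1  tau→2  [deg 3]
  6: a→3  [deg 1]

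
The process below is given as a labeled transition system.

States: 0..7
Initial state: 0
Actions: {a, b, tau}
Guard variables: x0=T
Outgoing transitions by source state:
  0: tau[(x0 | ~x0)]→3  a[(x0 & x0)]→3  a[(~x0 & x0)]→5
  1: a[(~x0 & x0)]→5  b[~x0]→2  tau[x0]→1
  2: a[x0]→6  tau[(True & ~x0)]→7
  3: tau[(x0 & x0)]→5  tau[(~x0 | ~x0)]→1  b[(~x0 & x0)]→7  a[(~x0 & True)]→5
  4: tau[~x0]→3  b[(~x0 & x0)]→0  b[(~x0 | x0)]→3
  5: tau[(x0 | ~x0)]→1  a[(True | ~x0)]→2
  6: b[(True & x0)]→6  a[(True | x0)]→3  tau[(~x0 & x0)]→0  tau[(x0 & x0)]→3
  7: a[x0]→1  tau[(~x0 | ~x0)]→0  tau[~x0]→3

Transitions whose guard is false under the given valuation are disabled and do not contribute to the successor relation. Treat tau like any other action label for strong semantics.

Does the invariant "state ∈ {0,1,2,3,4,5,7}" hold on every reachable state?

Allowed set {0,1,2,3,4,5,7}
R = {0,1,2,3,5,6}
  0: safe
  1: safe
  2: safe
  3: safe
  5: safe
  6: VIOLATES
witness against invariant: tau·tau·a·a → 6

Answer: INVARIANT VIOLATED at state 6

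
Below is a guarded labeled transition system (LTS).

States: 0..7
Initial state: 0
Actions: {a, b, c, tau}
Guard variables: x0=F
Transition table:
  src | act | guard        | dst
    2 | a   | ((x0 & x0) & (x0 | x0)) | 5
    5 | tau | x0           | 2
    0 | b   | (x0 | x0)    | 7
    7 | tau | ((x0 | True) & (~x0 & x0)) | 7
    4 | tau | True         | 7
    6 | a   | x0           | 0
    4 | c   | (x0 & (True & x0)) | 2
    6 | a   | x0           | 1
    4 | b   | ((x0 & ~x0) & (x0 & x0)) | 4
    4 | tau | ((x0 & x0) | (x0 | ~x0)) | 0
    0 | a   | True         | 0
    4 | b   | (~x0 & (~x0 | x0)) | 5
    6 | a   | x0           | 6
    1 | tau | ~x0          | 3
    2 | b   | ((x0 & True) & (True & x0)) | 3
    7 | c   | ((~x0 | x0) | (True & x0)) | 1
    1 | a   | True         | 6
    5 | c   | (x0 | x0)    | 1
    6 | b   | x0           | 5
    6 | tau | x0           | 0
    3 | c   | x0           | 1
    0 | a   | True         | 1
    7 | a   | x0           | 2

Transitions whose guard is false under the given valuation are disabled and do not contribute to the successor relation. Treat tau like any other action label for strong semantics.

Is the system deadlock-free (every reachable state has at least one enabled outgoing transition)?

Reachable = {0,1,3,6}
  0: a→0  a→1  [deg 2]
  1: a→6  tau→3  [deg 2]
  3: ∅  [STUCK]
  6: ∅  [STUCK]
witness 3: a·tau

Answer: DEADLOCK at state 3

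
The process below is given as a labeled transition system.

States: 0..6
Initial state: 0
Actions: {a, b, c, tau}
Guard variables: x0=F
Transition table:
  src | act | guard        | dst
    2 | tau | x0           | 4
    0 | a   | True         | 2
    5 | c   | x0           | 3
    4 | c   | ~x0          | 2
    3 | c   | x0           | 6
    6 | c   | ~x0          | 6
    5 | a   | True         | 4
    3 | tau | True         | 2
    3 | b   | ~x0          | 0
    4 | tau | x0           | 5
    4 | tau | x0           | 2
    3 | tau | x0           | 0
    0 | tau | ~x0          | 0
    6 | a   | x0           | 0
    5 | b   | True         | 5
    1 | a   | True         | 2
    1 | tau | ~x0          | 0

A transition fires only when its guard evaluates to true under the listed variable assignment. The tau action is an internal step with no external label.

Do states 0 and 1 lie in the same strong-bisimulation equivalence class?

Refine partition for ~:
  π0 = {{0,1,2,3,4,5,6}}
  π1 = {{0,1},{2},{3},{4,6},{5}}
  π2 = {{0,1},{2},{3},{4},{5},{6}}
Fixed point at round 3; 6 class(es).
0∈{0,1}, 1∈{0,1}

Answer: BISIMILAR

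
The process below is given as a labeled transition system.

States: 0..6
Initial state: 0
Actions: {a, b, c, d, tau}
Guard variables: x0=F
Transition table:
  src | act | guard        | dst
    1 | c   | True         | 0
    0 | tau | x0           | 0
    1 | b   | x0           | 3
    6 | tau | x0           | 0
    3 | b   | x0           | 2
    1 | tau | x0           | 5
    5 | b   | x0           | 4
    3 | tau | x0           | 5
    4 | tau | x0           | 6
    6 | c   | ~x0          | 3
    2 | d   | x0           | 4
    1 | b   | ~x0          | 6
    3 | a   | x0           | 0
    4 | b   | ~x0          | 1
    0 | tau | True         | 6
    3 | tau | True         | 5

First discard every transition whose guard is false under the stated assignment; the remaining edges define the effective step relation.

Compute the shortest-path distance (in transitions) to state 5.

Breadth-first toward 5:
  depth 0: {0}
  depth 1: {6}
  depth 2: {3}
  depth 3: {5}
5 enters at depth 3; path tau·c·tau

Answer: 3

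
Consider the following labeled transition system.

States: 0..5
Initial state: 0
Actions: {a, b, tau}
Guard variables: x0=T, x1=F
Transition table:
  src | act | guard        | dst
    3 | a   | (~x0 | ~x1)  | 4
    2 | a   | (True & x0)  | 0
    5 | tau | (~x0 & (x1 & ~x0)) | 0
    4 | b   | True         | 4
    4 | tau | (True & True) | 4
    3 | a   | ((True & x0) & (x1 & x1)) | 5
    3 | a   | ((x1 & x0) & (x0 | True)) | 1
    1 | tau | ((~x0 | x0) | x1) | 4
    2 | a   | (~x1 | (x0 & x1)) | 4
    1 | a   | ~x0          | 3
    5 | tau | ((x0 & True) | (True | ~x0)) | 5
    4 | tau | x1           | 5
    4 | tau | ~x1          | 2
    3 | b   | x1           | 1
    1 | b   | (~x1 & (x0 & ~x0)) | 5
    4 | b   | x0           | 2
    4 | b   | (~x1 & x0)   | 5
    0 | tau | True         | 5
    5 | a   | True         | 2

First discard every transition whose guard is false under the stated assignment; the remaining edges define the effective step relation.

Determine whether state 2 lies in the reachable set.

12 transition(s) survive guard evaluation.
Layer 0: {0}
Layer 1: {5}  cumulative {0,5}
Layer 2: {2}  cumulative {0,2,5}
Layer 3: {4}  cumulative {0,2,4,5}
R = {0,2,4,5}
Path to 2: tau·a

Answer: REACHABLE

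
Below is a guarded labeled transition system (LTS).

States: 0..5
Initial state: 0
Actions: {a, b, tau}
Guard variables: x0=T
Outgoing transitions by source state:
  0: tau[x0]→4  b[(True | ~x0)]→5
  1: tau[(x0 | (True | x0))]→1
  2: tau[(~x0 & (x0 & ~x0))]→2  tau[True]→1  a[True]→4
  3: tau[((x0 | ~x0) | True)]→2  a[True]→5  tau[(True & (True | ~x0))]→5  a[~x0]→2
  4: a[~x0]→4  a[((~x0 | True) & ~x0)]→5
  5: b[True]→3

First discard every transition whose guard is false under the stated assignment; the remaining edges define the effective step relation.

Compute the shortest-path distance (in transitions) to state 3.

Layered search for 3:
  Layer 0: {0}
  Layer 1: {4,5}
  Layer 2: {3}
first hit 3 at d=2 via b·b

Answer: 2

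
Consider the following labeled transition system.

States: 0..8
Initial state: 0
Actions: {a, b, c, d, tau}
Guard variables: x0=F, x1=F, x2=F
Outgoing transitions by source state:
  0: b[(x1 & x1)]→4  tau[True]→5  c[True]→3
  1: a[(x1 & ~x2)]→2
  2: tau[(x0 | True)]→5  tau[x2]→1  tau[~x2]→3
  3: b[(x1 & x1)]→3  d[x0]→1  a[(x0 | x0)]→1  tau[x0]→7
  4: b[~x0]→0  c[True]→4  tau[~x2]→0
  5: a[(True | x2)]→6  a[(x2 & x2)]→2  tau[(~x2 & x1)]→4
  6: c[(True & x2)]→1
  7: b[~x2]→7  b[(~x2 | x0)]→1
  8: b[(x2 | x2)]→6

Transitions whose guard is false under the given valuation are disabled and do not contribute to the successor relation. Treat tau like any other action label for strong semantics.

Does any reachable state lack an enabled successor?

Reach set: {0,3,5,6}
  0: c→3  tau→5  [2 out]
  3: ∅  [deadlock]
  5: a→6  [1 out]
  6: ∅  [deadlock]
Path to 3: c

Answer: DEADLOCK at state 3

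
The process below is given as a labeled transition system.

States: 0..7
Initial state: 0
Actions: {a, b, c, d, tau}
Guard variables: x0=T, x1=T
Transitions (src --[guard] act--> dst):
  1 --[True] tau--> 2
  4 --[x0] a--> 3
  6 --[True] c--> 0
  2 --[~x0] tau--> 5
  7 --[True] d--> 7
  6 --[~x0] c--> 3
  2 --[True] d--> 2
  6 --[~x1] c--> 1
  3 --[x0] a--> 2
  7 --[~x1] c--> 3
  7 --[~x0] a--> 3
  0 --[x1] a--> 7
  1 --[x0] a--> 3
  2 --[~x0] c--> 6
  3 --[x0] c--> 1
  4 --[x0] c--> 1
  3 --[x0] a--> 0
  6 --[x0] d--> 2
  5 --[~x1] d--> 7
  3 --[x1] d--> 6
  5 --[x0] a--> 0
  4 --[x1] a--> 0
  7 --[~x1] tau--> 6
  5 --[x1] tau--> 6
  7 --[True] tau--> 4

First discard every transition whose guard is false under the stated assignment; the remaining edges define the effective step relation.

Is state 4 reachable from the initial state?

After dropping false guards: 17 live edges.
Layer 0: {0}
Layer 1: {7}  total {0,7}
Layer 2: {4}  total {0,4,7}
Layer 3: {1,3}  total {0,1,3,4,7}
Layer 4: {2,6}  total {0,1,2,3,4,6,7}
R = {0,1,2,3,4,6,7}
Path to 4: a·tau

Answer: REACHABLE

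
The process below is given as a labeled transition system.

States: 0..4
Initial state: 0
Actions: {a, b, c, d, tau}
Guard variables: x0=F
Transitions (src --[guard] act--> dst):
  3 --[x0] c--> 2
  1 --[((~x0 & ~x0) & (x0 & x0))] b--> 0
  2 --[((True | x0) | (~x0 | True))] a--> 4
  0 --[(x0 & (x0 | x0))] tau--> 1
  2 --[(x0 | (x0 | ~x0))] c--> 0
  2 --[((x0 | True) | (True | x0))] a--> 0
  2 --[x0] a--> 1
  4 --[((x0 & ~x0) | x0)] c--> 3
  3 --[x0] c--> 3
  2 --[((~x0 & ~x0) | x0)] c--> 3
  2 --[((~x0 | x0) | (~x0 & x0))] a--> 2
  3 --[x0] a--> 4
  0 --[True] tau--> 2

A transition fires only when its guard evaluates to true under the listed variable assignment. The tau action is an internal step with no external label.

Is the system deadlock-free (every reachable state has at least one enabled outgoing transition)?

Answer: DEADLOCK at state 3

Trace:
R = {0,2,3,4}
  0: tau→2  [1 out]
  2: a→0  a→2  a→4  c→0  c→3  [5 out]
  3: ∅  [deadlock]
  4: ∅  [deadlock]
Path to 3: tau·c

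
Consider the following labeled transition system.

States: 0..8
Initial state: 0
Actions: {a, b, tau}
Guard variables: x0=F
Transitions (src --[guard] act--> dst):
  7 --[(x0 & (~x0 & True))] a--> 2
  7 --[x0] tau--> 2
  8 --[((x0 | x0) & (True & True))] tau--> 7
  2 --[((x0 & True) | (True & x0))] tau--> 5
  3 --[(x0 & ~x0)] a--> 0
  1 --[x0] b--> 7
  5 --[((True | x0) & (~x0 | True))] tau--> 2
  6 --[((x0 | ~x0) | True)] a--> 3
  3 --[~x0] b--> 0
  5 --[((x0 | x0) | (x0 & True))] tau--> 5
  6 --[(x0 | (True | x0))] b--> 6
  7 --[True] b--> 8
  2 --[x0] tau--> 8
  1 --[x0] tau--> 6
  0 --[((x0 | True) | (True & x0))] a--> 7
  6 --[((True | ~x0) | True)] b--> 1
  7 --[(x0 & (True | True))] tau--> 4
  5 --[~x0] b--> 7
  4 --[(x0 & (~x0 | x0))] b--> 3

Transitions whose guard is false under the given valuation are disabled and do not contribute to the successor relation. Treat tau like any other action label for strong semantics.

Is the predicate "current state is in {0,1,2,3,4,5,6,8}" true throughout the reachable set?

Answer: INVARIANT VIOLATED at state 7

Analysis:
Inv-set: {0,1,2,3,4,5,6,8}
R = {0,7,8}
  0: ✓
  7: outside
  8: ✓
witness against invariant: a → 7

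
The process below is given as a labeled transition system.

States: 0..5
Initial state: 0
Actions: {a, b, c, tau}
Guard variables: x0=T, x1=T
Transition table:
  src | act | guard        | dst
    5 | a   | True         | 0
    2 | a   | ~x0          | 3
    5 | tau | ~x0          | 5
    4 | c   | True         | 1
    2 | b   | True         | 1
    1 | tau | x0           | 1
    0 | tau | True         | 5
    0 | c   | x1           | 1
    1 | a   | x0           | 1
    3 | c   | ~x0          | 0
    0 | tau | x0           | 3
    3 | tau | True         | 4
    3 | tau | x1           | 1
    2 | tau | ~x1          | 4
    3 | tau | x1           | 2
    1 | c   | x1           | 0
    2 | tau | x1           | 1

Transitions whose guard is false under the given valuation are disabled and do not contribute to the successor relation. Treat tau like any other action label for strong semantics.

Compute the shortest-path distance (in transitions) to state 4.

Breadth-first toward 4:
  L0 = {0}
  L1 = {1,3,5}
  L2 = {2,4}
4 enters at depth 2; path tau·tau

Answer: 2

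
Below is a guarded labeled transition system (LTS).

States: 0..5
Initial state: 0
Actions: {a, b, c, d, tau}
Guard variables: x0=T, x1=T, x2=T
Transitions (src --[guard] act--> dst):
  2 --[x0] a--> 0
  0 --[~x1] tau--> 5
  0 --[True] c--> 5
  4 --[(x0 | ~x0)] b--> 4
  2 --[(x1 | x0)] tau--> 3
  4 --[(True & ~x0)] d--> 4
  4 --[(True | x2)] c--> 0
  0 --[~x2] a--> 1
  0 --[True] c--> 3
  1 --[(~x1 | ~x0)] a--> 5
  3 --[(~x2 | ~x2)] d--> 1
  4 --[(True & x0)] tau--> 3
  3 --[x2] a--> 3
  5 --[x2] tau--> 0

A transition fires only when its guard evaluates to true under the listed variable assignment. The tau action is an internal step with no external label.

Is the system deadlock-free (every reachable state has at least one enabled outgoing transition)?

Answer: DEADLOCK-FREE

Analysis:
Reachable = {0,3,5}
  0: c→3  c→5  [deg 2]
  3: a→3  [deg 1]
  5: tau→0  [deg 1]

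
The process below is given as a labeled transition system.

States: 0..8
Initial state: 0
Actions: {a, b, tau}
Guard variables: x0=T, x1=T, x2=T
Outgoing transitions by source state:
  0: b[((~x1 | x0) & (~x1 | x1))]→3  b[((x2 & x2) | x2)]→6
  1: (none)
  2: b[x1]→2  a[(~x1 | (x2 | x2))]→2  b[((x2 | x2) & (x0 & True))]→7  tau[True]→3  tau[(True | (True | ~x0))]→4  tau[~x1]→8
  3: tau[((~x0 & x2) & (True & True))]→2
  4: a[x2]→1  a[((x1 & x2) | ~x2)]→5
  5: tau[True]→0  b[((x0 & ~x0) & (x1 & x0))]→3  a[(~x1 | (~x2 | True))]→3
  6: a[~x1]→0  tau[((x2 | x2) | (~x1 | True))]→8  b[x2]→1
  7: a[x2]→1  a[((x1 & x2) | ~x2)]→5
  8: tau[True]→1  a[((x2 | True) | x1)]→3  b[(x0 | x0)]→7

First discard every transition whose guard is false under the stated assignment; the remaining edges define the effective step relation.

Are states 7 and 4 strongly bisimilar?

Bisimulation quotient by refinement:
  π0 = {{0,1,2,3,4,5,6,7,8}}
  π1 = {{0},{1,3},{2,8},{4,7},{5},{6}}
  π2 = {{0},{1,3},{2},{4,7},{5},{6},{8}}
Fixed point at round 3; 7 class(es).
class of 7: {4,7}; class of 4: {4,7}

Answer: BISIMILAR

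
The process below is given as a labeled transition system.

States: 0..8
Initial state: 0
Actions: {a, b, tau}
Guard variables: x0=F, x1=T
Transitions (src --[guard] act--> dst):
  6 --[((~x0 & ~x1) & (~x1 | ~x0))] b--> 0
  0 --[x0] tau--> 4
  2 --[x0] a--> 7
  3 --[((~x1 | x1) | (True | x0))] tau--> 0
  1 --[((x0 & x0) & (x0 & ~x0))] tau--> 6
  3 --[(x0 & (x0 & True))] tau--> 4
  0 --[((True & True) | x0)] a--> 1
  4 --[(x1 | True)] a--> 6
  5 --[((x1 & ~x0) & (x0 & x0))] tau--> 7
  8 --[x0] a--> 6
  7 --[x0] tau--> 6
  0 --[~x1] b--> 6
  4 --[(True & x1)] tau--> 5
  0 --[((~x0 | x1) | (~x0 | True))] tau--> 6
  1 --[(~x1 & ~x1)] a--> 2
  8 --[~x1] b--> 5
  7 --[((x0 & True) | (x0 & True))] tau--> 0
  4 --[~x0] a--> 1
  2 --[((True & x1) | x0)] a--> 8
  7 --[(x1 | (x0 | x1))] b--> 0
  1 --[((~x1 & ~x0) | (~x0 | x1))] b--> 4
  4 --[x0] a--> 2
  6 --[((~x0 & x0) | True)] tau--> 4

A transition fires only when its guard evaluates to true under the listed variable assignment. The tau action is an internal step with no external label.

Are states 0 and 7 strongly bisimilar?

Refine partition for ~:
  round 0: {{0,1,2,3,4,5,6,7,8}}
  round 1: {{0,4},{1,7},{2},{3,6},{5,8}}
  round 2: {{0},{1,7},{2},{3,6},{4},{5,8}}
  round 3: {{0},{1},{2},{3},{4},{5,8},{6},{7}}
8 equivalence class(es) (converged in 4)
0∈{0}, 7∈{7}

Answer: NOT BISIMILAR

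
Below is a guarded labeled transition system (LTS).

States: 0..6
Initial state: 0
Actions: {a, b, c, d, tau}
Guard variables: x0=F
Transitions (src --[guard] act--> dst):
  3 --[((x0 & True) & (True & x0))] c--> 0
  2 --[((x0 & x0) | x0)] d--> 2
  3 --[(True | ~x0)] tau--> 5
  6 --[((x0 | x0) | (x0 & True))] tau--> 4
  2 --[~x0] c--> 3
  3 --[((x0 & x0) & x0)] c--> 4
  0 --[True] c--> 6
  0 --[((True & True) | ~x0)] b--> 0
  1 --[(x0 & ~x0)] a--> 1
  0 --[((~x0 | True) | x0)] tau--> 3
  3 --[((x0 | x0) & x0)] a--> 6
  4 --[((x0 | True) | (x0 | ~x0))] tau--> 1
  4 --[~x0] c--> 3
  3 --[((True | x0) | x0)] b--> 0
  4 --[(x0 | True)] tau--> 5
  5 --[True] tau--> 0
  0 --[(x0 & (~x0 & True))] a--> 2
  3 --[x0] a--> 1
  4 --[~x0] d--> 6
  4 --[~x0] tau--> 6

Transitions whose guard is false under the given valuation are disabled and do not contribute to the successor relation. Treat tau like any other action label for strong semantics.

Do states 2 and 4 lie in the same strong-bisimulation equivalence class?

Refine partition for ~:
  π0 = {{0,1,2,3,4,5,6}}
  π1 = {{0},{1,6},{2},{3},{4},{5}}
Fixed point at round 2; 6 class(es).
[2]={2}  [4]={4}

Answer: NOT BISIMILAR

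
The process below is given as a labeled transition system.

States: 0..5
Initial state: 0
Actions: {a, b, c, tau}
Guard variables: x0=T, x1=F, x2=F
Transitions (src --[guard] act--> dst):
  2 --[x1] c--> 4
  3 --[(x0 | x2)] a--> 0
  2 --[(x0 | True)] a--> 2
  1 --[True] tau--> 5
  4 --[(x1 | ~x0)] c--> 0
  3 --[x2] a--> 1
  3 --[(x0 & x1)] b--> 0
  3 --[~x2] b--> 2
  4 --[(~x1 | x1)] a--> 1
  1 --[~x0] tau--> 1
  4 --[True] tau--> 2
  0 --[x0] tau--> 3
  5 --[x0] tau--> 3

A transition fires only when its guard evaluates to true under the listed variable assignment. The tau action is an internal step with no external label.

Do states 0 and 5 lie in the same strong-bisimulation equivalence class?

Compute ~ classes (split until stable):
  round 0: {{0,1,2,3,4,5}}
  round 1: {{0,1,5},{2},{3},{4}}
  round 2: {{0,5},{1},{2},{3},{4}}
stable after 3 split(s): 5 block(s)
class of 0: {0,5}; class of 5: {0,5}

Answer: BISIMILAR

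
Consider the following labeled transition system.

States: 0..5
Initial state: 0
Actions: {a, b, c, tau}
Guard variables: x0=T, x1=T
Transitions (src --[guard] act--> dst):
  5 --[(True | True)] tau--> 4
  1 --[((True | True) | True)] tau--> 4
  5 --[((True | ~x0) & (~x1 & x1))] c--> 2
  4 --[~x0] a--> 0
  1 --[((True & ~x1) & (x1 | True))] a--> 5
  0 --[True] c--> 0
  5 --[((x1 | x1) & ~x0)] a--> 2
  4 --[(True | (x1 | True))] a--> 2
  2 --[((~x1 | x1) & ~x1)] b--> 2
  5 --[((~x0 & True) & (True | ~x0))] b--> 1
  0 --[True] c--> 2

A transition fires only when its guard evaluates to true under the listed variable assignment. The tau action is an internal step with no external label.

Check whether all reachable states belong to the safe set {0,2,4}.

Inv-set: {0,2,4}
Reach set: {0,2}
  0: ok
  2: ok

Answer: INVARIANT HOLDS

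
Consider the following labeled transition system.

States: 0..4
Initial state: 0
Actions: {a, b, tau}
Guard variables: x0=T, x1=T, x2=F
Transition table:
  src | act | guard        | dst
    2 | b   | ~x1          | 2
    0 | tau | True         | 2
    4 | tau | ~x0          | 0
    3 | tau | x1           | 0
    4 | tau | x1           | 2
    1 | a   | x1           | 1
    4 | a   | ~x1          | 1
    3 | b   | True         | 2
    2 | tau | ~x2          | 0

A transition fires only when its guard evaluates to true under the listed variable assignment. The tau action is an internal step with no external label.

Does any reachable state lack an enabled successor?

Answer: DEADLOCK-FREE

Trace:
R = {0,2}
  0: tau→2  [1 out]
  2: tau→0  [1 out]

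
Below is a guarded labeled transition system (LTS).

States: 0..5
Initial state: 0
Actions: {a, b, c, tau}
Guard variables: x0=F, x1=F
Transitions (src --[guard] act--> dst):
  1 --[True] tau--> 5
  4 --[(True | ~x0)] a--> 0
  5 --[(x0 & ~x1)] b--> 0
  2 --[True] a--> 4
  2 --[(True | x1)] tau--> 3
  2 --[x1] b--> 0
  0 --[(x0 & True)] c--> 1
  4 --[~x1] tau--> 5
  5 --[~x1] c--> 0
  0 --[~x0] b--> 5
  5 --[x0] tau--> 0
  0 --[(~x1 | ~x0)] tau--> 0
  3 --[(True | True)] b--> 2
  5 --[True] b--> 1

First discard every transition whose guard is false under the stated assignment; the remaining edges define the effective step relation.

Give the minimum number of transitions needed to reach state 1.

Answer: 2

Working:
Breadth-first toward 1:
  L0 = {0}
  L1 = {5}
  L2 = {1}
1 enters at depth 2; path b·b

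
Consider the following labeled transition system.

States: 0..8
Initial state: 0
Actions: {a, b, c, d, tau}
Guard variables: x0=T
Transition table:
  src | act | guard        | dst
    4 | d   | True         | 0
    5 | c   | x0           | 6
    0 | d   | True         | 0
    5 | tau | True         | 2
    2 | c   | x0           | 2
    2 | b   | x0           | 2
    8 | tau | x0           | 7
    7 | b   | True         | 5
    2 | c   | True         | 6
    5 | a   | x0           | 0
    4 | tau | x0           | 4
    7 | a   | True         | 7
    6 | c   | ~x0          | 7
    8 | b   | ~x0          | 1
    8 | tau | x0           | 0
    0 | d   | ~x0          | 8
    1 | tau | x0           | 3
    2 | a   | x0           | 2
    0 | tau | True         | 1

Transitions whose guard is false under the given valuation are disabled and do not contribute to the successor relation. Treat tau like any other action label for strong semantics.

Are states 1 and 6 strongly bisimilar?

Answer: NOT BISIMILAR

Trace:
Refine partition for ~:
  P[0] = {{0,1,2,3,4,5,6,7,8}}
  P[1] = {{0,4},{1,8},{2},{3,6},{5},{7}}
  P[2] = {{0},{1},{2},{3,6},{4},{5},{7},{8}}
stable after 3 split(s): 8 block(s)
class of 1: {1}; class of 6: {3,6}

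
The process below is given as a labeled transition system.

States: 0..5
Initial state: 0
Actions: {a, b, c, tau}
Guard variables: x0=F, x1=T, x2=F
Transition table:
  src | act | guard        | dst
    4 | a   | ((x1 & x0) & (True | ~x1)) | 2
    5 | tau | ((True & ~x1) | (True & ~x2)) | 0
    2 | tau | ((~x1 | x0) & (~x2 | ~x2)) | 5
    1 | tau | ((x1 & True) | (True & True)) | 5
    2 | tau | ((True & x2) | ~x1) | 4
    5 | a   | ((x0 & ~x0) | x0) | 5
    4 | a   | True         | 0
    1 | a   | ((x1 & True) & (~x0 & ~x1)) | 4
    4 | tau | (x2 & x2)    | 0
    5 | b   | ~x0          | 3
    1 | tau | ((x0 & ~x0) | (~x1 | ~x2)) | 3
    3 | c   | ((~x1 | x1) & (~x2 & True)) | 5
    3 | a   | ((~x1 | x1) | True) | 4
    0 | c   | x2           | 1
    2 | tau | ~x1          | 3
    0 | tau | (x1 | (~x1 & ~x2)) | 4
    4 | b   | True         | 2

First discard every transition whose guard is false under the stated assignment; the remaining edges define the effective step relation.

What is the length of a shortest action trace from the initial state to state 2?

Layered search for 2:
  Layer 0: {0}
  Layer 1: {4}
  Layer 2: {2}
depth(2)=2, e.g. tau·b

Answer: 2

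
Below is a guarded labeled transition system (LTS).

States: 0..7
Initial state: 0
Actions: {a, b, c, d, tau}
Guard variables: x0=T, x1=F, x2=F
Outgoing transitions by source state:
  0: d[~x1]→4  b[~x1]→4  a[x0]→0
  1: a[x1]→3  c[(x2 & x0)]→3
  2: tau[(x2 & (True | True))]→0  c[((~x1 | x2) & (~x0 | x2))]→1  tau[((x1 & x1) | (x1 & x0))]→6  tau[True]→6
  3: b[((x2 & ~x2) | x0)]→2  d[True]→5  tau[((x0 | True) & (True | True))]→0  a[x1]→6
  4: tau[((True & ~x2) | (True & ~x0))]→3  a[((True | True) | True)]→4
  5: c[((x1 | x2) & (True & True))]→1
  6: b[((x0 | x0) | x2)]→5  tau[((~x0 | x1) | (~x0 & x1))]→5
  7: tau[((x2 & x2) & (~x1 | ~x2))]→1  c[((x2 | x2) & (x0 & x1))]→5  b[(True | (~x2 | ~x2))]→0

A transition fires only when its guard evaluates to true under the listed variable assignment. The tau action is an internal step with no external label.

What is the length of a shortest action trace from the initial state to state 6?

Answer: 4

Working:
BFS to 6:
  depth 0: {0}
  depth 1: {4}
  depth 2: {3}
  depth 3: {2,5}
  depth 4: {6}
first hit 6 at d=4 via b·tau·b·tau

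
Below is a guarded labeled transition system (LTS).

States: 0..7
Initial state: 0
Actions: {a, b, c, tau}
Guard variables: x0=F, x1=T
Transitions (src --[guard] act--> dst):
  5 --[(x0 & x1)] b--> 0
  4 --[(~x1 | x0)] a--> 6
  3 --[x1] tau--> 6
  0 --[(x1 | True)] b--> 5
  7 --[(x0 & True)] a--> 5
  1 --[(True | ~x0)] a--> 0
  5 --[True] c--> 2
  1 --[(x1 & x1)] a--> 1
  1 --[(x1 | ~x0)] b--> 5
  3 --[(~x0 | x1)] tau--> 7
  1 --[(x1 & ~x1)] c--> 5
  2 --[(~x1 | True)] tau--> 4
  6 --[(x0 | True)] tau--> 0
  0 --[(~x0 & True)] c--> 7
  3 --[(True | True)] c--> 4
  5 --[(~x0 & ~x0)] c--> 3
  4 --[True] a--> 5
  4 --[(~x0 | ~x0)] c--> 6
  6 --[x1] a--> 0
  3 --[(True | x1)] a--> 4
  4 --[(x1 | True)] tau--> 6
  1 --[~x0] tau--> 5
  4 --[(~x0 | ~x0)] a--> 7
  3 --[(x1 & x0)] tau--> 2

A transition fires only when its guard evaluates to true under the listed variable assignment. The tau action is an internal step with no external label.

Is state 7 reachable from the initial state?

Answer: REACHABLE

Working:
After dropping false guards: 19 live edges.
depth 0: {0}
depth 1: {5,7}  cumulative {0,5,7}
depth 2: {2,3}  cumulative {0,2,3,5,7}
depth 3: {4,6}  cumulative {0,2,3,4,5,6,7}
R = {0,2,3,4,5,6,7}
witness 7: c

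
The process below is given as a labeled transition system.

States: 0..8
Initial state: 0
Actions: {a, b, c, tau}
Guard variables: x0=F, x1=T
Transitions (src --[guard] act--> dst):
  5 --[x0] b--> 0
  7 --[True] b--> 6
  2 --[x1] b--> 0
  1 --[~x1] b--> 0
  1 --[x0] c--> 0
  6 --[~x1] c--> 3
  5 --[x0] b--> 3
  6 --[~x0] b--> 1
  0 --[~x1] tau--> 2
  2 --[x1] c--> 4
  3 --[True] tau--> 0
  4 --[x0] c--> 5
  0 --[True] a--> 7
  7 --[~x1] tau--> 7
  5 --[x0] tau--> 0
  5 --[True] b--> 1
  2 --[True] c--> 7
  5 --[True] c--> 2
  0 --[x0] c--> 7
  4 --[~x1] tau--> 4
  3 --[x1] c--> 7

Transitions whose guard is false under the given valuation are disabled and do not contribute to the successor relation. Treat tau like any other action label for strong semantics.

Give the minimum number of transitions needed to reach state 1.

Answer: 3

Working:
BFS to 1:
  L0 = {0}
  L1 = {7}
  L2 = {6}
  L3 = {1}
depth(1)=3, e.g. a·b·b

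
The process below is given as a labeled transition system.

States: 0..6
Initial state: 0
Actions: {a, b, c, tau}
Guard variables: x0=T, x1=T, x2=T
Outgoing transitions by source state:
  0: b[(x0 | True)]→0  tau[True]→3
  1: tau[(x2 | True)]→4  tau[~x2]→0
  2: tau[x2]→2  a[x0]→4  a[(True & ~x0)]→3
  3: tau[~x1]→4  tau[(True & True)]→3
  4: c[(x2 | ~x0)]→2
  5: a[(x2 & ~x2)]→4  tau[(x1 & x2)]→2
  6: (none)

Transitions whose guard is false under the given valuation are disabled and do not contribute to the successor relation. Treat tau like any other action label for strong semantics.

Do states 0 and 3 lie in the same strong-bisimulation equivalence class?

Refine partition for ~:
  round 0: {{0,1,2,3,4,5,6}}
  round 1: {{0},{1,3,5},{2},{4},{6}}
  round 2: {{0},{1},{2},{3},{4},{5},{6}}
7 equivalence class(es) (converged in 3)
class of 0: {0}; class of 3: {3}

Answer: NOT BISIMILAR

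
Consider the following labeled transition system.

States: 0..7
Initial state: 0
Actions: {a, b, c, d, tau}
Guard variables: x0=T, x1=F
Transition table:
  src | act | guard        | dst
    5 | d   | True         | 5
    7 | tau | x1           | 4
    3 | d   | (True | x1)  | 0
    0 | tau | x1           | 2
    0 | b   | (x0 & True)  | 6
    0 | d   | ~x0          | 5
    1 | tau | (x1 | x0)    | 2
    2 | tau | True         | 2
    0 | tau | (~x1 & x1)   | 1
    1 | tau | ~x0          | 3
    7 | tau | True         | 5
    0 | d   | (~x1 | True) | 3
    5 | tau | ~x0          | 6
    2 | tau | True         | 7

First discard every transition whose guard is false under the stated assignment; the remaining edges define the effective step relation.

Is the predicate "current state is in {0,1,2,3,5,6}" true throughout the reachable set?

Answer: INVARIANT HOLDS

Trace:
Inv-set: {0,1,2,3,5,6}
Reachable = {0,3,6}
  0: ok
  3: ok
  6: ok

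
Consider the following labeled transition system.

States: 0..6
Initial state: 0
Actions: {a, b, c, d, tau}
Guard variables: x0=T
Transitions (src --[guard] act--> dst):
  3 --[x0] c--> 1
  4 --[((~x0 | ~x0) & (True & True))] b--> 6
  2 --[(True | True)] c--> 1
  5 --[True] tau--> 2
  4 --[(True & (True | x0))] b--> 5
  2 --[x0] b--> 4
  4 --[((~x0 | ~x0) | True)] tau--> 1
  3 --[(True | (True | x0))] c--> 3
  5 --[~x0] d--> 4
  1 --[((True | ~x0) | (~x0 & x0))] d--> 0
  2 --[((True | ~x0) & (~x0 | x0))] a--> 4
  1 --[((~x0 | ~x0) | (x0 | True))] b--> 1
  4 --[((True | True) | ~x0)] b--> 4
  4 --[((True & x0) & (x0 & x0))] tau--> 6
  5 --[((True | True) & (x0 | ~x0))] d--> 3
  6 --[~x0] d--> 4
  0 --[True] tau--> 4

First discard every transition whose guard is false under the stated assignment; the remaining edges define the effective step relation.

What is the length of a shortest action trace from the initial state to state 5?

BFS to 5:
  depth 0: {0}
  depth 1: {4}
  depth 2: {1,5,6}
first hit 5 at d=2 via tau·b

Answer: 2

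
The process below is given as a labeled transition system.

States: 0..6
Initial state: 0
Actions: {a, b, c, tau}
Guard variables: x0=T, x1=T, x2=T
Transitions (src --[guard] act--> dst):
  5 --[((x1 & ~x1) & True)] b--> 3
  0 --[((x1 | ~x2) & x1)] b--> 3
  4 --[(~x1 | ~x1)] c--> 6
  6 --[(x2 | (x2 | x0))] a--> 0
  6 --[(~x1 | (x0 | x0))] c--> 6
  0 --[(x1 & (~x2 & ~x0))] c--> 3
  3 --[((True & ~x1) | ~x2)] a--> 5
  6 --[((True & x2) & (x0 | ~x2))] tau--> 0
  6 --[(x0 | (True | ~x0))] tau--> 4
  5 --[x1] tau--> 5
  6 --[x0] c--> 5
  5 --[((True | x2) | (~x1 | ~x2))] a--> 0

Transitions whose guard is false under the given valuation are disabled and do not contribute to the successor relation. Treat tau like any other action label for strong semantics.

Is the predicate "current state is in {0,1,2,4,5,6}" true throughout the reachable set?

Safe = {0,1,2,4,5,6}
Reach set: {0,3}
  0: ok
  3: ✗ unsafe
witness against invariant: b → 3

Answer: INVARIANT VIOLATED at state 3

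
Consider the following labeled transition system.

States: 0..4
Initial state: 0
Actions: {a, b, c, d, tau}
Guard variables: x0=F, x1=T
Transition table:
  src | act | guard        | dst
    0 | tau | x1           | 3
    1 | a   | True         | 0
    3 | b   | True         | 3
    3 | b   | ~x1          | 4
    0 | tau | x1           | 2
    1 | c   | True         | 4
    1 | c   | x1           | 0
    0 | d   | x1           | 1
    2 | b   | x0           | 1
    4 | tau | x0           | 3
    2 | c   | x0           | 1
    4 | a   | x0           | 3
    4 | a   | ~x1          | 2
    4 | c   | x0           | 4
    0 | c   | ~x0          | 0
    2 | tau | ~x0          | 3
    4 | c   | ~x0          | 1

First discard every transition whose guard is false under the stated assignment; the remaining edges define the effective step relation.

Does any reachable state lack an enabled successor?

Reach set: {0,1,2,3,4}
  0: c→0  d→1  tau→2  tau→3  [4 out]
  1: a→0  c→0  c→4  [3 out]
  2: tau→3  [1 out]
  3: b→3  [1 out]
  4: c→1  [1 out]

Answer: DEADLOCK-FREE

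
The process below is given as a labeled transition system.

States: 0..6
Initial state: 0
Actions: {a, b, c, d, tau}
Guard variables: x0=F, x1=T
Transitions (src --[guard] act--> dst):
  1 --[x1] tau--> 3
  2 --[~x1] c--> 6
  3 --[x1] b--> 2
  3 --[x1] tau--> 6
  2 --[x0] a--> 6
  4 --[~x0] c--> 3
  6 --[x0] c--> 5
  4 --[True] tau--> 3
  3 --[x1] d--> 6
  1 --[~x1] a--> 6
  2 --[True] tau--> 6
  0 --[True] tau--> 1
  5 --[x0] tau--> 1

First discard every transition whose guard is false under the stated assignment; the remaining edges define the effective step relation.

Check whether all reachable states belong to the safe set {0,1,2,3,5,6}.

Answer: INVARIANT HOLDS

Working:
Safe = {0,1,2,3,5,6}
Reach set: {0,1,2,3,6}
  0: ✓
  1: ✓
  2: ✓
  3: ✓
  6: ✓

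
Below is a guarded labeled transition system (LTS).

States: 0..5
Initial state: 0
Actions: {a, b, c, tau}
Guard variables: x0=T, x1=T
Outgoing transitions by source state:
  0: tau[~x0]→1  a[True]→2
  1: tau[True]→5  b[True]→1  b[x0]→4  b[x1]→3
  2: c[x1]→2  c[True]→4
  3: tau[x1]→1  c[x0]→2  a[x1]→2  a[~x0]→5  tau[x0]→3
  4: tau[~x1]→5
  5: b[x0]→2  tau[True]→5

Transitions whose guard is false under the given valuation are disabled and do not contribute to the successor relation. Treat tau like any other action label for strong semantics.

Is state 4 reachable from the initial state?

Answer: REACHABLE

Analysis:
After dropping false guards: 13 live edges.
L0 = {0}
L1 = {2}  now seen {0,2}
L2 = {4}  now seen {0,2,4}
Reachable = {0,2,4}
trace reaching 4: a·c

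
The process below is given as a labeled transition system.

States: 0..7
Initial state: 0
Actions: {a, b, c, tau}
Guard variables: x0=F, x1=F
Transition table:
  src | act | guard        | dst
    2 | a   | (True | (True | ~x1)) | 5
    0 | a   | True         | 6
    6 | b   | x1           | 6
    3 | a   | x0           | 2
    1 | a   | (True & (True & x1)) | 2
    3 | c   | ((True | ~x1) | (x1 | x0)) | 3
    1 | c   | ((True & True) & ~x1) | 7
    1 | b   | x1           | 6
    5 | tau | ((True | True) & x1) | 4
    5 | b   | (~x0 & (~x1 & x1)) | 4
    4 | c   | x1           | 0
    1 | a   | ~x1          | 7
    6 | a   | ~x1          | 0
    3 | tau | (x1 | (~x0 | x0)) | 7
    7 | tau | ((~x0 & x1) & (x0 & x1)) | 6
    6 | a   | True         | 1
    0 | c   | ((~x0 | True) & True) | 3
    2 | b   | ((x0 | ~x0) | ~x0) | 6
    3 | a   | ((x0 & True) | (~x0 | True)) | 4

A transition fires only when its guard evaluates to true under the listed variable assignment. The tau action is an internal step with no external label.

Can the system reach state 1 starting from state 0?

Guard filter leaves 11 enabled edge(s).
depth 0: {0}
depth 1: {3,6}  cumulative {0,3,6}
depth 2: {1,4,7}  cumulative {0,1,3,4,6,7}
Reachable = {0,1,3,4,6,7}
witness 1: a·a

Answer: REACHABLE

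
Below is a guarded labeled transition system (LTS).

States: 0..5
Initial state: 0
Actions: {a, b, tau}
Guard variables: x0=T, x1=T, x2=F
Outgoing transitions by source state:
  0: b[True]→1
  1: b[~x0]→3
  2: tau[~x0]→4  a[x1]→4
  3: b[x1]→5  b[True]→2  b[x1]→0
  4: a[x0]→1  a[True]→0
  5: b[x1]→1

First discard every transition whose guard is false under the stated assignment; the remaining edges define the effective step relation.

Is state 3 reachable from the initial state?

8 transition(s) survive guard evaluation.
L0 = {0}
L1 = {1}  now seen {0,1}
Reach set: {0,1}

Answer: UNREACHABLE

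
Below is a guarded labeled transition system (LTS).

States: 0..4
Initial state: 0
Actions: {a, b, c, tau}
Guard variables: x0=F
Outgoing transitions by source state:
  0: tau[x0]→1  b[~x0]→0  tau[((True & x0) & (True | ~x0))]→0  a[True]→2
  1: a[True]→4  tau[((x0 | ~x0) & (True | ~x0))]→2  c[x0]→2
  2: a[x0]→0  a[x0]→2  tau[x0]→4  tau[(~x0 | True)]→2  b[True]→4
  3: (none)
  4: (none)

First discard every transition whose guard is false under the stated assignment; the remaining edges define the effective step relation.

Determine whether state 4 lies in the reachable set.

Answer: REACHABLE

Trace:
6 transition(s) survive guard evaluation.
Layer 0: {0}
Layer 1: {2}  cumulative {0,2}
Layer 2: {4}  cumulative {0,2,4}
Reach set: {0,2,4}
trace reaching 4: a·b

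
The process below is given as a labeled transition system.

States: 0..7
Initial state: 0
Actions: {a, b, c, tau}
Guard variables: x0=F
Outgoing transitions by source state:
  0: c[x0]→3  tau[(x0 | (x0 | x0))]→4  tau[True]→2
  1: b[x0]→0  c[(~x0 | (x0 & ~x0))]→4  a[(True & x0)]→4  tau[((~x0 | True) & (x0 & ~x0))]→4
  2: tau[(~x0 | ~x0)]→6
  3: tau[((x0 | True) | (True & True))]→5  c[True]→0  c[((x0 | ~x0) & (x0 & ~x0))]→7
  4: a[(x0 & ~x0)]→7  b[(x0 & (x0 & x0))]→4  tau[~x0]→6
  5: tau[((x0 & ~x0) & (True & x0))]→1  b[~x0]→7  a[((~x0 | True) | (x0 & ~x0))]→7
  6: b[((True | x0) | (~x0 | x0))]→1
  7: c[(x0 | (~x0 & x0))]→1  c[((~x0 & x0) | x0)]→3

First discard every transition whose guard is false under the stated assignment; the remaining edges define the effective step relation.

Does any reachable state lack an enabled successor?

Reachable = {0,1,2,4,6}
  0: tau→2  [deg 1]
  1: c→4  [deg 1]
  2: tau→6  [deg 1]
  4: tau→6  [deg 1]
  6: b→1  [deg 1]

Answer: DEADLOCK-FREE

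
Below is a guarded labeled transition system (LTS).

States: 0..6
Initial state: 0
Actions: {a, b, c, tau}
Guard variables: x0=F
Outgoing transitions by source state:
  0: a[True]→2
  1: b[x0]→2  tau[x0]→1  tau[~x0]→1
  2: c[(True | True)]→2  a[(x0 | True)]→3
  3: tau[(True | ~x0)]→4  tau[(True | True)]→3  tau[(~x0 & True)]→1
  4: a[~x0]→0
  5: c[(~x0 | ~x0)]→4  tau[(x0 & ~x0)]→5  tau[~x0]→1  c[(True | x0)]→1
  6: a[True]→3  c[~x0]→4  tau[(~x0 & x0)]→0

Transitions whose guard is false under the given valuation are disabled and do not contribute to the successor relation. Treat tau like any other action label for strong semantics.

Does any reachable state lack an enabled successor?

R = {0,1,2,3,4}
  0: a→2  [1 out]
  1: tau→1  [1 out]
  2: a→3  c→2  [2 out]
  3: tau→1  tau→3  tau→4  [3 out]
  4: a→0  [1 out]

Answer: DEADLOCK-FREE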